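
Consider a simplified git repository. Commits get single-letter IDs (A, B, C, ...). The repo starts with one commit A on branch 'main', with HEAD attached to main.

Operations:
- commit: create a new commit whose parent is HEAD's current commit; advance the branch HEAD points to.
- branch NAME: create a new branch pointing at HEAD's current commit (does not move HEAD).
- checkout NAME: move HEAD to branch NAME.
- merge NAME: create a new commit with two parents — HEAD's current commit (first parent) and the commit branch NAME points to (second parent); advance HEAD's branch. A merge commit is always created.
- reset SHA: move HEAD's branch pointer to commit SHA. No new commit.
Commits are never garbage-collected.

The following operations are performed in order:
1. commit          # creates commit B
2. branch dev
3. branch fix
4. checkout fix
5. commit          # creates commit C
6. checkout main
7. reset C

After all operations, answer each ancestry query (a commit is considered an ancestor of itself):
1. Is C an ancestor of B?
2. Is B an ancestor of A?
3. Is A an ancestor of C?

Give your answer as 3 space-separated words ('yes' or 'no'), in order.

After op 1 (commit): HEAD=main@B [main=B]
After op 2 (branch): HEAD=main@B [dev=B main=B]
After op 3 (branch): HEAD=main@B [dev=B fix=B main=B]
After op 4 (checkout): HEAD=fix@B [dev=B fix=B main=B]
After op 5 (commit): HEAD=fix@C [dev=B fix=C main=B]
After op 6 (checkout): HEAD=main@B [dev=B fix=C main=B]
After op 7 (reset): HEAD=main@C [dev=B fix=C main=C]
ancestors(B) = {A,B}; C in? no
ancestors(A) = {A}; B in? no
ancestors(C) = {A,B,C}; A in? yes

Answer: no no yes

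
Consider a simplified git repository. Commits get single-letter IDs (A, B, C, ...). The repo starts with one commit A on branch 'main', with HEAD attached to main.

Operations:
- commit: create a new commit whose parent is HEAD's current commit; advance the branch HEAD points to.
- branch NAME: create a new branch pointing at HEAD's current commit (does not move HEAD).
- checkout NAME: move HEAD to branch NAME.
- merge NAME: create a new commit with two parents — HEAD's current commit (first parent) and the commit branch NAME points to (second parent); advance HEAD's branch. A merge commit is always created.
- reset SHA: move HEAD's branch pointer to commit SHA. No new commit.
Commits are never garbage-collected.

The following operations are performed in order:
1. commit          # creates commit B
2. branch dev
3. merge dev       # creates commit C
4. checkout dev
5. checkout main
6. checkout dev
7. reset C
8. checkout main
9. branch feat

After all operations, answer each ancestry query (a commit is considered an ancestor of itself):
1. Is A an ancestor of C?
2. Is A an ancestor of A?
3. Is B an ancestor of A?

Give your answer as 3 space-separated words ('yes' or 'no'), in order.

Answer: yes yes no

Derivation:
After op 1 (commit): HEAD=main@B [main=B]
After op 2 (branch): HEAD=main@B [dev=B main=B]
After op 3 (merge): HEAD=main@C [dev=B main=C]
After op 4 (checkout): HEAD=dev@B [dev=B main=C]
After op 5 (checkout): HEAD=main@C [dev=B main=C]
After op 6 (checkout): HEAD=dev@B [dev=B main=C]
After op 7 (reset): HEAD=dev@C [dev=C main=C]
After op 8 (checkout): HEAD=main@C [dev=C main=C]
After op 9 (branch): HEAD=main@C [dev=C feat=C main=C]
ancestors(C) = {A,B,C}; A in? yes
ancestors(A) = {A}; A in? yes
ancestors(A) = {A}; B in? no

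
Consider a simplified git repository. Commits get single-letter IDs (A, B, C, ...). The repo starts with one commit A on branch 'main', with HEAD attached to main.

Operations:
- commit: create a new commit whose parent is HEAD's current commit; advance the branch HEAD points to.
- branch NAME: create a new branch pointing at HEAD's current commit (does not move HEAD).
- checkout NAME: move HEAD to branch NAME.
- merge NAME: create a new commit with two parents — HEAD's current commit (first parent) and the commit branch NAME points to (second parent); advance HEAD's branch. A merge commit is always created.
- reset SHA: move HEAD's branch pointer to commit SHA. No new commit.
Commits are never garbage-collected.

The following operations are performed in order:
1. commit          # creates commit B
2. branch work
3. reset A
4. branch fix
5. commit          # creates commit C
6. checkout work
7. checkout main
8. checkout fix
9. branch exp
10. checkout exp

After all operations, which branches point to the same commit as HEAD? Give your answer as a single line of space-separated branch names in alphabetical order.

After op 1 (commit): HEAD=main@B [main=B]
After op 2 (branch): HEAD=main@B [main=B work=B]
After op 3 (reset): HEAD=main@A [main=A work=B]
After op 4 (branch): HEAD=main@A [fix=A main=A work=B]
After op 5 (commit): HEAD=main@C [fix=A main=C work=B]
After op 6 (checkout): HEAD=work@B [fix=A main=C work=B]
After op 7 (checkout): HEAD=main@C [fix=A main=C work=B]
After op 8 (checkout): HEAD=fix@A [fix=A main=C work=B]
After op 9 (branch): HEAD=fix@A [exp=A fix=A main=C work=B]
After op 10 (checkout): HEAD=exp@A [exp=A fix=A main=C work=B]

Answer: exp fix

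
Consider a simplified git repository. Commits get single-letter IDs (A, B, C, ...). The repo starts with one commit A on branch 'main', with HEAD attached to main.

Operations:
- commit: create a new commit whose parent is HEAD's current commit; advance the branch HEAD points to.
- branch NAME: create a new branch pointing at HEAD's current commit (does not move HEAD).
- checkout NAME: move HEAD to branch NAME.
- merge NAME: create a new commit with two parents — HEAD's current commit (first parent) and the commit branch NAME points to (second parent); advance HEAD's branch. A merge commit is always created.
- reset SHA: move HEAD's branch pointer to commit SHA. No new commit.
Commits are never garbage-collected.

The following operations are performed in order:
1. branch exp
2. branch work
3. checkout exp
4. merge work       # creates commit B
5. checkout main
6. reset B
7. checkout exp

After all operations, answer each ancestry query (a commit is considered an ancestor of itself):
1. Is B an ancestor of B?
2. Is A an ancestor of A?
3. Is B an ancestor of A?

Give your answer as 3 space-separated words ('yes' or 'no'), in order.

Answer: yes yes no

Derivation:
After op 1 (branch): HEAD=main@A [exp=A main=A]
After op 2 (branch): HEAD=main@A [exp=A main=A work=A]
After op 3 (checkout): HEAD=exp@A [exp=A main=A work=A]
After op 4 (merge): HEAD=exp@B [exp=B main=A work=A]
After op 5 (checkout): HEAD=main@A [exp=B main=A work=A]
After op 6 (reset): HEAD=main@B [exp=B main=B work=A]
After op 7 (checkout): HEAD=exp@B [exp=B main=B work=A]
ancestors(B) = {A,B}; B in? yes
ancestors(A) = {A}; A in? yes
ancestors(A) = {A}; B in? no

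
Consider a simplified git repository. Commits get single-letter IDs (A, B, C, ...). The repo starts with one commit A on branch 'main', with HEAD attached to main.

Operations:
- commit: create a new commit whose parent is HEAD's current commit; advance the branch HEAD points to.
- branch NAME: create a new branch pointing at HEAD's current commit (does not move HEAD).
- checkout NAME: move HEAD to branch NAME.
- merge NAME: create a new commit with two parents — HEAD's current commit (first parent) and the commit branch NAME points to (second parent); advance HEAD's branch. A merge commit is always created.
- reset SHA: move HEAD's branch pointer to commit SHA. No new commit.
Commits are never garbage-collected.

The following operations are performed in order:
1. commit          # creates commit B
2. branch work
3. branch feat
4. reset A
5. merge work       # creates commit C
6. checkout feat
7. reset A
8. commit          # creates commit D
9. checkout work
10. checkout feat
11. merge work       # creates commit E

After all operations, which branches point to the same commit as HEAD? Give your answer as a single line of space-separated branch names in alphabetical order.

Answer: feat

Derivation:
After op 1 (commit): HEAD=main@B [main=B]
After op 2 (branch): HEAD=main@B [main=B work=B]
After op 3 (branch): HEAD=main@B [feat=B main=B work=B]
After op 4 (reset): HEAD=main@A [feat=B main=A work=B]
After op 5 (merge): HEAD=main@C [feat=B main=C work=B]
After op 6 (checkout): HEAD=feat@B [feat=B main=C work=B]
After op 7 (reset): HEAD=feat@A [feat=A main=C work=B]
After op 8 (commit): HEAD=feat@D [feat=D main=C work=B]
After op 9 (checkout): HEAD=work@B [feat=D main=C work=B]
After op 10 (checkout): HEAD=feat@D [feat=D main=C work=B]
After op 11 (merge): HEAD=feat@E [feat=E main=C work=B]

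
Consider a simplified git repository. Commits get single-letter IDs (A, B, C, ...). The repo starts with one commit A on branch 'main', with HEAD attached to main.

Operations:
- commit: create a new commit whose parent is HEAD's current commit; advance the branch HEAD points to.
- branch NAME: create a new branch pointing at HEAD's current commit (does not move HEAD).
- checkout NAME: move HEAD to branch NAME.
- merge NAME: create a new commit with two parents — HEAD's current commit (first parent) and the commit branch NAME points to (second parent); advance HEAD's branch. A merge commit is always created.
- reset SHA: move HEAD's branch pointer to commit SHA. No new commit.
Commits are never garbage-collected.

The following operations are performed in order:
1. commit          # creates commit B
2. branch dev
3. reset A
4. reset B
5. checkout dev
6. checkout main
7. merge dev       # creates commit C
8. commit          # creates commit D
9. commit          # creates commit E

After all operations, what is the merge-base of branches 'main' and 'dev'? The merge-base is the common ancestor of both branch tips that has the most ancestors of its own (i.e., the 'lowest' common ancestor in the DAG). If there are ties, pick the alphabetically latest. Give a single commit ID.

After op 1 (commit): HEAD=main@B [main=B]
After op 2 (branch): HEAD=main@B [dev=B main=B]
After op 3 (reset): HEAD=main@A [dev=B main=A]
After op 4 (reset): HEAD=main@B [dev=B main=B]
After op 5 (checkout): HEAD=dev@B [dev=B main=B]
After op 6 (checkout): HEAD=main@B [dev=B main=B]
After op 7 (merge): HEAD=main@C [dev=B main=C]
After op 8 (commit): HEAD=main@D [dev=B main=D]
After op 9 (commit): HEAD=main@E [dev=B main=E]
ancestors(main=E): ['A', 'B', 'C', 'D', 'E']
ancestors(dev=B): ['A', 'B']
common: ['A', 'B']

Answer: B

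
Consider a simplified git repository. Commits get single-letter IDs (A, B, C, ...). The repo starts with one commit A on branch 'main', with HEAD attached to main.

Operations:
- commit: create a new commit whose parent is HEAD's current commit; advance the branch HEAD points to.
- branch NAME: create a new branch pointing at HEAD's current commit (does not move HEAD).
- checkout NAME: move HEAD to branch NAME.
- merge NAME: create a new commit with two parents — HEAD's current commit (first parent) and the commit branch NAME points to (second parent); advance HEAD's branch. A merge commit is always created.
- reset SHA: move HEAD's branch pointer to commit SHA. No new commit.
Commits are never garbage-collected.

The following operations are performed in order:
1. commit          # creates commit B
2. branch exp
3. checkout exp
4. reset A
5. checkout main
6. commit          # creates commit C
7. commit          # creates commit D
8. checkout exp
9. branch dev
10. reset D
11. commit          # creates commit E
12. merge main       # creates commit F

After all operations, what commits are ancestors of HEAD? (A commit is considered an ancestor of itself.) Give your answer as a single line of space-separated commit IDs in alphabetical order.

Answer: A B C D E F

Derivation:
After op 1 (commit): HEAD=main@B [main=B]
After op 2 (branch): HEAD=main@B [exp=B main=B]
After op 3 (checkout): HEAD=exp@B [exp=B main=B]
After op 4 (reset): HEAD=exp@A [exp=A main=B]
After op 5 (checkout): HEAD=main@B [exp=A main=B]
After op 6 (commit): HEAD=main@C [exp=A main=C]
After op 7 (commit): HEAD=main@D [exp=A main=D]
After op 8 (checkout): HEAD=exp@A [exp=A main=D]
After op 9 (branch): HEAD=exp@A [dev=A exp=A main=D]
After op 10 (reset): HEAD=exp@D [dev=A exp=D main=D]
After op 11 (commit): HEAD=exp@E [dev=A exp=E main=D]
After op 12 (merge): HEAD=exp@F [dev=A exp=F main=D]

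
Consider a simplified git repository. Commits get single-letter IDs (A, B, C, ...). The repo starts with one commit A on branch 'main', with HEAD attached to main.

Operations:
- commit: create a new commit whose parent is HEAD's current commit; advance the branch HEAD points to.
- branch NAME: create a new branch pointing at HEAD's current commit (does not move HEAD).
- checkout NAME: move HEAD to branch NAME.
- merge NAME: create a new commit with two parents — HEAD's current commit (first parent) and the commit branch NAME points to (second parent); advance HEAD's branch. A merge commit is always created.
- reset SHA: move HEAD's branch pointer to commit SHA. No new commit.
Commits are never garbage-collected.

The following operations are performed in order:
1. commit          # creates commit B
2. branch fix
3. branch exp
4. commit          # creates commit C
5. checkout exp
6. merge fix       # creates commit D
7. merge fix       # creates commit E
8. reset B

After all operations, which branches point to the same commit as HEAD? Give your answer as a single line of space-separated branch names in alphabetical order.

After op 1 (commit): HEAD=main@B [main=B]
After op 2 (branch): HEAD=main@B [fix=B main=B]
After op 3 (branch): HEAD=main@B [exp=B fix=B main=B]
After op 4 (commit): HEAD=main@C [exp=B fix=B main=C]
After op 5 (checkout): HEAD=exp@B [exp=B fix=B main=C]
After op 6 (merge): HEAD=exp@D [exp=D fix=B main=C]
After op 7 (merge): HEAD=exp@E [exp=E fix=B main=C]
After op 8 (reset): HEAD=exp@B [exp=B fix=B main=C]

Answer: exp fix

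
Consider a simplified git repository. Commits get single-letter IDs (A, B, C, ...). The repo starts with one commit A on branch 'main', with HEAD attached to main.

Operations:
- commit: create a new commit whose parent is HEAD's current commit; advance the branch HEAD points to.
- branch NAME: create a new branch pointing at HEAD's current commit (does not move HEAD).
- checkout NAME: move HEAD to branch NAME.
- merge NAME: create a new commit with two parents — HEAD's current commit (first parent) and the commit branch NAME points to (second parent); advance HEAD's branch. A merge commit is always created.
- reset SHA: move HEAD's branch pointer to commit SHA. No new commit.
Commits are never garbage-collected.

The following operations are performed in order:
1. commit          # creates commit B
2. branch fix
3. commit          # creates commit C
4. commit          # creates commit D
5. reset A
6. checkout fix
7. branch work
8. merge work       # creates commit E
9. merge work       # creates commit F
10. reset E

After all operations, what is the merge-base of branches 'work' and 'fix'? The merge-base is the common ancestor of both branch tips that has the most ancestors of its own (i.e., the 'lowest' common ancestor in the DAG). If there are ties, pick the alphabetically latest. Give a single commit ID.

Answer: B

Derivation:
After op 1 (commit): HEAD=main@B [main=B]
After op 2 (branch): HEAD=main@B [fix=B main=B]
After op 3 (commit): HEAD=main@C [fix=B main=C]
After op 4 (commit): HEAD=main@D [fix=B main=D]
After op 5 (reset): HEAD=main@A [fix=B main=A]
After op 6 (checkout): HEAD=fix@B [fix=B main=A]
After op 7 (branch): HEAD=fix@B [fix=B main=A work=B]
After op 8 (merge): HEAD=fix@E [fix=E main=A work=B]
After op 9 (merge): HEAD=fix@F [fix=F main=A work=B]
After op 10 (reset): HEAD=fix@E [fix=E main=A work=B]
ancestors(work=B): ['A', 'B']
ancestors(fix=E): ['A', 'B', 'E']
common: ['A', 'B']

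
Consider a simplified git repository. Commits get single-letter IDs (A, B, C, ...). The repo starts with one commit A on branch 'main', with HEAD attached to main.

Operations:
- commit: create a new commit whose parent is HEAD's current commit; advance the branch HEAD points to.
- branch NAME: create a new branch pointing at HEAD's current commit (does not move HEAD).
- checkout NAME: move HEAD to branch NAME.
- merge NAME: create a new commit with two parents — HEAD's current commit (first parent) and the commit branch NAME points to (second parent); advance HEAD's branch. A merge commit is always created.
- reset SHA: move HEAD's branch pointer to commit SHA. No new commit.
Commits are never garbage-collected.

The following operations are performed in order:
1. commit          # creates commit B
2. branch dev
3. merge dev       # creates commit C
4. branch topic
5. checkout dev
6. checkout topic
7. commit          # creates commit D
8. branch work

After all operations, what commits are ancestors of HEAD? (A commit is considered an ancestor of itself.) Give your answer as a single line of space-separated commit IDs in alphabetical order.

After op 1 (commit): HEAD=main@B [main=B]
After op 2 (branch): HEAD=main@B [dev=B main=B]
After op 3 (merge): HEAD=main@C [dev=B main=C]
After op 4 (branch): HEAD=main@C [dev=B main=C topic=C]
After op 5 (checkout): HEAD=dev@B [dev=B main=C topic=C]
After op 6 (checkout): HEAD=topic@C [dev=B main=C topic=C]
After op 7 (commit): HEAD=topic@D [dev=B main=C topic=D]
After op 8 (branch): HEAD=topic@D [dev=B main=C topic=D work=D]

Answer: A B C D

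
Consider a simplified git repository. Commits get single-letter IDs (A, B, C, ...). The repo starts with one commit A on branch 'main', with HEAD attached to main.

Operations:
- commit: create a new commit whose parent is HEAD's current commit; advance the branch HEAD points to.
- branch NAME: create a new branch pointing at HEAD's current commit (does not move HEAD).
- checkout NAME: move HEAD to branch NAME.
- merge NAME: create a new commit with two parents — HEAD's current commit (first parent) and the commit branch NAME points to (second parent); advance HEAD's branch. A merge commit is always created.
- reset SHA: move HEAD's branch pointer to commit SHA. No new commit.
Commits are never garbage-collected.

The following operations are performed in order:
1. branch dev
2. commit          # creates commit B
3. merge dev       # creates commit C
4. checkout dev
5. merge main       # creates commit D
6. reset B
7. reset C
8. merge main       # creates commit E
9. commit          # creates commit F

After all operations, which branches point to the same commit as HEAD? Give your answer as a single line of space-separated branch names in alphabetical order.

Answer: dev

Derivation:
After op 1 (branch): HEAD=main@A [dev=A main=A]
After op 2 (commit): HEAD=main@B [dev=A main=B]
After op 3 (merge): HEAD=main@C [dev=A main=C]
After op 4 (checkout): HEAD=dev@A [dev=A main=C]
After op 5 (merge): HEAD=dev@D [dev=D main=C]
After op 6 (reset): HEAD=dev@B [dev=B main=C]
After op 7 (reset): HEAD=dev@C [dev=C main=C]
After op 8 (merge): HEAD=dev@E [dev=E main=C]
After op 9 (commit): HEAD=dev@F [dev=F main=C]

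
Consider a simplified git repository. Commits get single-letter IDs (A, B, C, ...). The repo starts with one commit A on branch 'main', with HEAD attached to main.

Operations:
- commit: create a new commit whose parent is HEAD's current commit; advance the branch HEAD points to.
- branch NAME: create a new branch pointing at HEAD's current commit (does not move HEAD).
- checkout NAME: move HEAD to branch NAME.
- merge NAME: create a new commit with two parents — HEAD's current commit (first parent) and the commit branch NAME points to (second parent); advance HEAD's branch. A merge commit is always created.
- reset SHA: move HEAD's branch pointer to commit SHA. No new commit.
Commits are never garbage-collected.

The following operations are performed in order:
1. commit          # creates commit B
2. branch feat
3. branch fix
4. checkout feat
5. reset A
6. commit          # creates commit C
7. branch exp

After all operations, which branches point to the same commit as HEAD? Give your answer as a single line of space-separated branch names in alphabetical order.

After op 1 (commit): HEAD=main@B [main=B]
After op 2 (branch): HEAD=main@B [feat=B main=B]
After op 3 (branch): HEAD=main@B [feat=B fix=B main=B]
After op 4 (checkout): HEAD=feat@B [feat=B fix=B main=B]
After op 5 (reset): HEAD=feat@A [feat=A fix=B main=B]
After op 6 (commit): HEAD=feat@C [feat=C fix=B main=B]
After op 7 (branch): HEAD=feat@C [exp=C feat=C fix=B main=B]

Answer: exp feat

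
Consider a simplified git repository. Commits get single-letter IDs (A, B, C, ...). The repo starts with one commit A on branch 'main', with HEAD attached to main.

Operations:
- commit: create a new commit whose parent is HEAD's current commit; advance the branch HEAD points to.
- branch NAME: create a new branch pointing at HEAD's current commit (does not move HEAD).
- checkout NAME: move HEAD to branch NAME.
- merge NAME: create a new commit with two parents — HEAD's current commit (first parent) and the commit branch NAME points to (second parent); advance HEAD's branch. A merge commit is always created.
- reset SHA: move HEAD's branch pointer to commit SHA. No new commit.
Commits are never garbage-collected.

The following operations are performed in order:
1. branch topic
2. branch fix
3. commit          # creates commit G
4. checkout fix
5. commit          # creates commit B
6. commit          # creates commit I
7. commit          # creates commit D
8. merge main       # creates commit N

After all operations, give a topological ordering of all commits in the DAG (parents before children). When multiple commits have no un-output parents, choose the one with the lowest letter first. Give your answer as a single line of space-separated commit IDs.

Answer: A B G I D N

Derivation:
After op 1 (branch): HEAD=main@A [main=A topic=A]
After op 2 (branch): HEAD=main@A [fix=A main=A topic=A]
After op 3 (commit): HEAD=main@G [fix=A main=G topic=A]
After op 4 (checkout): HEAD=fix@A [fix=A main=G topic=A]
After op 5 (commit): HEAD=fix@B [fix=B main=G topic=A]
After op 6 (commit): HEAD=fix@I [fix=I main=G topic=A]
After op 7 (commit): HEAD=fix@D [fix=D main=G topic=A]
After op 8 (merge): HEAD=fix@N [fix=N main=G topic=A]
commit A: parents=[]
commit B: parents=['A']
commit D: parents=['I']
commit G: parents=['A']
commit I: parents=['B']
commit N: parents=['D', 'G']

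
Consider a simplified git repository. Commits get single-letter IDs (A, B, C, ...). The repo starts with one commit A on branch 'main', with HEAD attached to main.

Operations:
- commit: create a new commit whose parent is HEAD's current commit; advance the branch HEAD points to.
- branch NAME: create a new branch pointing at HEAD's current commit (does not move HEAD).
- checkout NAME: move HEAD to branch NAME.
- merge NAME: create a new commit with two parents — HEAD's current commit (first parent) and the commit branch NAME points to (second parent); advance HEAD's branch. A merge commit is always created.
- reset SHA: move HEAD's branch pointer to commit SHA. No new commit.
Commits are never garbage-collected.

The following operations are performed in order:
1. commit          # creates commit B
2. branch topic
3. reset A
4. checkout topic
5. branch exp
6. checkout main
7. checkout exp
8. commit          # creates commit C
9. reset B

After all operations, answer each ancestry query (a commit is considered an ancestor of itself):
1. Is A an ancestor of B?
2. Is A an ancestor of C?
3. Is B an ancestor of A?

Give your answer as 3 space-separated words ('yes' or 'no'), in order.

Answer: yes yes no

Derivation:
After op 1 (commit): HEAD=main@B [main=B]
After op 2 (branch): HEAD=main@B [main=B topic=B]
After op 3 (reset): HEAD=main@A [main=A topic=B]
After op 4 (checkout): HEAD=topic@B [main=A topic=B]
After op 5 (branch): HEAD=topic@B [exp=B main=A topic=B]
After op 6 (checkout): HEAD=main@A [exp=B main=A topic=B]
After op 7 (checkout): HEAD=exp@B [exp=B main=A topic=B]
After op 8 (commit): HEAD=exp@C [exp=C main=A topic=B]
After op 9 (reset): HEAD=exp@B [exp=B main=A topic=B]
ancestors(B) = {A,B}; A in? yes
ancestors(C) = {A,B,C}; A in? yes
ancestors(A) = {A}; B in? no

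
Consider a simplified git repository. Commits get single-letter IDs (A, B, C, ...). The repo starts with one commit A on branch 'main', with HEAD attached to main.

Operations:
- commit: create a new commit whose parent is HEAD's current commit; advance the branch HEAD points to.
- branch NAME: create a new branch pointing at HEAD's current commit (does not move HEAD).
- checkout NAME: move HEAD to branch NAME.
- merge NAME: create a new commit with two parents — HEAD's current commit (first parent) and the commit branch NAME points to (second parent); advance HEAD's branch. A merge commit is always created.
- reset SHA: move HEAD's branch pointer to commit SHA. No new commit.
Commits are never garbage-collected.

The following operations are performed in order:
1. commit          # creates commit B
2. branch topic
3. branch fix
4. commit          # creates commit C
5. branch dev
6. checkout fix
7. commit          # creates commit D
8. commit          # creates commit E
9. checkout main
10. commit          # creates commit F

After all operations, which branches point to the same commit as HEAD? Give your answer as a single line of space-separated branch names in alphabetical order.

After op 1 (commit): HEAD=main@B [main=B]
After op 2 (branch): HEAD=main@B [main=B topic=B]
After op 3 (branch): HEAD=main@B [fix=B main=B topic=B]
After op 4 (commit): HEAD=main@C [fix=B main=C topic=B]
After op 5 (branch): HEAD=main@C [dev=C fix=B main=C topic=B]
After op 6 (checkout): HEAD=fix@B [dev=C fix=B main=C topic=B]
After op 7 (commit): HEAD=fix@D [dev=C fix=D main=C topic=B]
After op 8 (commit): HEAD=fix@E [dev=C fix=E main=C topic=B]
After op 9 (checkout): HEAD=main@C [dev=C fix=E main=C topic=B]
After op 10 (commit): HEAD=main@F [dev=C fix=E main=F topic=B]

Answer: main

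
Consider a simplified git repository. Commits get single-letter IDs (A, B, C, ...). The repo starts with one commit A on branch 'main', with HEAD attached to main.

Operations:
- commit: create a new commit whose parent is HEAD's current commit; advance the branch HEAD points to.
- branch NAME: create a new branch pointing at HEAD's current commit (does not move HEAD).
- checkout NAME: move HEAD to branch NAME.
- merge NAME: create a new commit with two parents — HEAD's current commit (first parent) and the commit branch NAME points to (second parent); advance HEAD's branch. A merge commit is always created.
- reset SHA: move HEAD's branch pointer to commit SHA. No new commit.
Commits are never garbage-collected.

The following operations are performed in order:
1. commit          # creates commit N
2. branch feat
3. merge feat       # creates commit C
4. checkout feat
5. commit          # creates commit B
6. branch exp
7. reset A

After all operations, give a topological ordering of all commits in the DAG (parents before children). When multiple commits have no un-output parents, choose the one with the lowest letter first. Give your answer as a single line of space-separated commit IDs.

After op 1 (commit): HEAD=main@N [main=N]
After op 2 (branch): HEAD=main@N [feat=N main=N]
After op 3 (merge): HEAD=main@C [feat=N main=C]
After op 4 (checkout): HEAD=feat@N [feat=N main=C]
After op 5 (commit): HEAD=feat@B [feat=B main=C]
After op 6 (branch): HEAD=feat@B [exp=B feat=B main=C]
After op 7 (reset): HEAD=feat@A [exp=B feat=A main=C]
commit A: parents=[]
commit B: parents=['N']
commit C: parents=['N', 'N']
commit N: parents=['A']

Answer: A N B C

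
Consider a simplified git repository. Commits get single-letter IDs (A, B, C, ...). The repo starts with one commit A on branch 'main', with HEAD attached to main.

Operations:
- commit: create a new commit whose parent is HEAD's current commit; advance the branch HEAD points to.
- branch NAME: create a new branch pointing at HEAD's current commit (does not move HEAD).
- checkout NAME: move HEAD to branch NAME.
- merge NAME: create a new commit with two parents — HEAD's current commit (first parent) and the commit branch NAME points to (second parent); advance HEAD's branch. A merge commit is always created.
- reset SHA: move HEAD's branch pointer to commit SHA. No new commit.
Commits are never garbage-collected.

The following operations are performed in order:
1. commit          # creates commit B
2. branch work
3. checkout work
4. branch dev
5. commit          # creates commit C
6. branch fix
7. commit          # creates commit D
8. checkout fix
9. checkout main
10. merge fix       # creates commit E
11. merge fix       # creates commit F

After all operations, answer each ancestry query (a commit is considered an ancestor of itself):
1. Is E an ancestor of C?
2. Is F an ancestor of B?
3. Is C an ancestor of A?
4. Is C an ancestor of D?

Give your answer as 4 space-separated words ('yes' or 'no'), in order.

Answer: no no no yes

Derivation:
After op 1 (commit): HEAD=main@B [main=B]
After op 2 (branch): HEAD=main@B [main=B work=B]
After op 3 (checkout): HEAD=work@B [main=B work=B]
After op 4 (branch): HEAD=work@B [dev=B main=B work=B]
After op 5 (commit): HEAD=work@C [dev=B main=B work=C]
After op 6 (branch): HEAD=work@C [dev=B fix=C main=B work=C]
After op 7 (commit): HEAD=work@D [dev=B fix=C main=B work=D]
After op 8 (checkout): HEAD=fix@C [dev=B fix=C main=B work=D]
After op 9 (checkout): HEAD=main@B [dev=B fix=C main=B work=D]
After op 10 (merge): HEAD=main@E [dev=B fix=C main=E work=D]
After op 11 (merge): HEAD=main@F [dev=B fix=C main=F work=D]
ancestors(C) = {A,B,C}; E in? no
ancestors(B) = {A,B}; F in? no
ancestors(A) = {A}; C in? no
ancestors(D) = {A,B,C,D}; C in? yes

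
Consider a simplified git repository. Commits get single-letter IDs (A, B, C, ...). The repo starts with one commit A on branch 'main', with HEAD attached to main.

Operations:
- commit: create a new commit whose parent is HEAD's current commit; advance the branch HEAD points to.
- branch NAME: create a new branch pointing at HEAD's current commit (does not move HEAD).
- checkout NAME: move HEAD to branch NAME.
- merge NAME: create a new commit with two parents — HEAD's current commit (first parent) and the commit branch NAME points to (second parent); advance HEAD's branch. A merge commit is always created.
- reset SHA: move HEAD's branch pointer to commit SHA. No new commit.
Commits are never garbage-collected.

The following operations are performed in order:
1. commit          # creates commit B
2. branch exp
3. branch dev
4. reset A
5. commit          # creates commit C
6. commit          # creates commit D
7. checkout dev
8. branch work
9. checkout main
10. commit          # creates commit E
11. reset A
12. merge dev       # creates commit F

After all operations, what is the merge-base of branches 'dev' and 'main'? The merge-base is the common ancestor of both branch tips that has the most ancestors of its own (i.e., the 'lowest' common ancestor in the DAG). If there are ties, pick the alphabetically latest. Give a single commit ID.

After op 1 (commit): HEAD=main@B [main=B]
After op 2 (branch): HEAD=main@B [exp=B main=B]
After op 3 (branch): HEAD=main@B [dev=B exp=B main=B]
After op 4 (reset): HEAD=main@A [dev=B exp=B main=A]
After op 5 (commit): HEAD=main@C [dev=B exp=B main=C]
After op 6 (commit): HEAD=main@D [dev=B exp=B main=D]
After op 7 (checkout): HEAD=dev@B [dev=B exp=B main=D]
After op 8 (branch): HEAD=dev@B [dev=B exp=B main=D work=B]
After op 9 (checkout): HEAD=main@D [dev=B exp=B main=D work=B]
After op 10 (commit): HEAD=main@E [dev=B exp=B main=E work=B]
After op 11 (reset): HEAD=main@A [dev=B exp=B main=A work=B]
After op 12 (merge): HEAD=main@F [dev=B exp=B main=F work=B]
ancestors(dev=B): ['A', 'B']
ancestors(main=F): ['A', 'B', 'F']
common: ['A', 'B']

Answer: B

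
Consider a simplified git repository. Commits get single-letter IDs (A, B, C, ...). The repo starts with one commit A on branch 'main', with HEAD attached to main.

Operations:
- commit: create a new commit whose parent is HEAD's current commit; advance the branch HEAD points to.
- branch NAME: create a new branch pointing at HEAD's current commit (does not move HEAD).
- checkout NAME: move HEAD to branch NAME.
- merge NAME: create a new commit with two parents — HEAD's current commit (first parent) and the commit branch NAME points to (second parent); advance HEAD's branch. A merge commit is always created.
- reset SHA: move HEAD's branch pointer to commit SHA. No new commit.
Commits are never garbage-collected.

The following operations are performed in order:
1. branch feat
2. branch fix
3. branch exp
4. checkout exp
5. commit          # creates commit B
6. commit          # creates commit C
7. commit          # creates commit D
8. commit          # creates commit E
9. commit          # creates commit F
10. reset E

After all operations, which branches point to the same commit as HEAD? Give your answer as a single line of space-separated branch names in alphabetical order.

Answer: exp

Derivation:
After op 1 (branch): HEAD=main@A [feat=A main=A]
After op 2 (branch): HEAD=main@A [feat=A fix=A main=A]
After op 3 (branch): HEAD=main@A [exp=A feat=A fix=A main=A]
After op 4 (checkout): HEAD=exp@A [exp=A feat=A fix=A main=A]
After op 5 (commit): HEAD=exp@B [exp=B feat=A fix=A main=A]
After op 6 (commit): HEAD=exp@C [exp=C feat=A fix=A main=A]
After op 7 (commit): HEAD=exp@D [exp=D feat=A fix=A main=A]
After op 8 (commit): HEAD=exp@E [exp=E feat=A fix=A main=A]
After op 9 (commit): HEAD=exp@F [exp=F feat=A fix=A main=A]
After op 10 (reset): HEAD=exp@E [exp=E feat=A fix=A main=A]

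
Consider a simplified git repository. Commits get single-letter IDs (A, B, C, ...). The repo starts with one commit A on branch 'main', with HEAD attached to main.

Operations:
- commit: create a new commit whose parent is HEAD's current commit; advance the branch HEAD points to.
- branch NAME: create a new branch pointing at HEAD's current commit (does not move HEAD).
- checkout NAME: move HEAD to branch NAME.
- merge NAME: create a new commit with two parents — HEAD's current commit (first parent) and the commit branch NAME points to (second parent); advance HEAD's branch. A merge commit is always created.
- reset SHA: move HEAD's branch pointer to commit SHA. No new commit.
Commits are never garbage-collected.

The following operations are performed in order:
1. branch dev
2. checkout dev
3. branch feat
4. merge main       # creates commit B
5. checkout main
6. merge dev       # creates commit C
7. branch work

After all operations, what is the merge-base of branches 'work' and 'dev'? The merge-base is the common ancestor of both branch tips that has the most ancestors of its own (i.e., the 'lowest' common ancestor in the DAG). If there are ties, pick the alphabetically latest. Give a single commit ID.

Answer: B

Derivation:
After op 1 (branch): HEAD=main@A [dev=A main=A]
After op 2 (checkout): HEAD=dev@A [dev=A main=A]
After op 3 (branch): HEAD=dev@A [dev=A feat=A main=A]
After op 4 (merge): HEAD=dev@B [dev=B feat=A main=A]
After op 5 (checkout): HEAD=main@A [dev=B feat=A main=A]
After op 6 (merge): HEAD=main@C [dev=B feat=A main=C]
After op 7 (branch): HEAD=main@C [dev=B feat=A main=C work=C]
ancestors(work=C): ['A', 'B', 'C']
ancestors(dev=B): ['A', 'B']
common: ['A', 'B']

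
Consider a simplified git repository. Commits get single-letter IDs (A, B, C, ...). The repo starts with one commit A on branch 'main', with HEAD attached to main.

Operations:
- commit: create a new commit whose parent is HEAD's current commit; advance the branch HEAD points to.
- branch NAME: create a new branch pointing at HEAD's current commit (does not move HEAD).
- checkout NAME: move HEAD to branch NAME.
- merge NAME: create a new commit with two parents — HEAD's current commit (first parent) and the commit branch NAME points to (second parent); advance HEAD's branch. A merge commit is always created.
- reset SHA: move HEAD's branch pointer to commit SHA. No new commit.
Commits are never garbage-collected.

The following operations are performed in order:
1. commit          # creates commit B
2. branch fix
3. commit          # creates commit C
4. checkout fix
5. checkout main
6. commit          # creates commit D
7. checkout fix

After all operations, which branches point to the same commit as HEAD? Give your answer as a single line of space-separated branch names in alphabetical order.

Answer: fix

Derivation:
After op 1 (commit): HEAD=main@B [main=B]
After op 2 (branch): HEAD=main@B [fix=B main=B]
After op 3 (commit): HEAD=main@C [fix=B main=C]
After op 4 (checkout): HEAD=fix@B [fix=B main=C]
After op 5 (checkout): HEAD=main@C [fix=B main=C]
After op 6 (commit): HEAD=main@D [fix=B main=D]
After op 7 (checkout): HEAD=fix@B [fix=B main=D]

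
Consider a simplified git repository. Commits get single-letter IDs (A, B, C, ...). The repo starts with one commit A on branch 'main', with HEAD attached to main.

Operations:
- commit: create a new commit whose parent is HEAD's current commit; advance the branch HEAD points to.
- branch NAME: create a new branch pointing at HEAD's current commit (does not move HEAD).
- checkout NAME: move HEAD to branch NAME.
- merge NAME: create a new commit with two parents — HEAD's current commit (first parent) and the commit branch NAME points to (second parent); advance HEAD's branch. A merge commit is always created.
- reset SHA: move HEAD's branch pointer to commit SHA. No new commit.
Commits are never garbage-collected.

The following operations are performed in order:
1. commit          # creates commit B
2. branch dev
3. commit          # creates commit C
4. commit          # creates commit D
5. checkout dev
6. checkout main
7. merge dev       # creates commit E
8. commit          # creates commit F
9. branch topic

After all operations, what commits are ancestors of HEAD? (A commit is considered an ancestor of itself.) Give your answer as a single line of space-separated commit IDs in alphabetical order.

Answer: A B C D E F

Derivation:
After op 1 (commit): HEAD=main@B [main=B]
After op 2 (branch): HEAD=main@B [dev=B main=B]
After op 3 (commit): HEAD=main@C [dev=B main=C]
After op 4 (commit): HEAD=main@D [dev=B main=D]
After op 5 (checkout): HEAD=dev@B [dev=B main=D]
After op 6 (checkout): HEAD=main@D [dev=B main=D]
After op 7 (merge): HEAD=main@E [dev=B main=E]
After op 8 (commit): HEAD=main@F [dev=B main=F]
After op 9 (branch): HEAD=main@F [dev=B main=F topic=F]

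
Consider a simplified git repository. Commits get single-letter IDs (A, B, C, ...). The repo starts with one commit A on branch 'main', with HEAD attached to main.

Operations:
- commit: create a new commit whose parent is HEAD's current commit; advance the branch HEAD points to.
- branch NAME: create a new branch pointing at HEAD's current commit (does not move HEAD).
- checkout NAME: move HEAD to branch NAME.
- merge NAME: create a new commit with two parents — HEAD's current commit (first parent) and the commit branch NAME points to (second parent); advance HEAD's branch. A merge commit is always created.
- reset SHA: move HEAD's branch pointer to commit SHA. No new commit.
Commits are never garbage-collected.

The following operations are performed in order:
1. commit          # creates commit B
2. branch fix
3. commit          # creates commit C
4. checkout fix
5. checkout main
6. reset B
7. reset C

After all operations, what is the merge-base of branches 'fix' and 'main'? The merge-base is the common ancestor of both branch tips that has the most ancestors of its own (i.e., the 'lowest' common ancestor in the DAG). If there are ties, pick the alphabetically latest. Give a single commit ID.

Answer: B

Derivation:
After op 1 (commit): HEAD=main@B [main=B]
After op 2 (branch): HEAD=main@B [fix=B main=B]
After op 3 (commit): HEAD=main@C [fix=B main=C]
After op 4 (checkout): HEAD=fix@B [fix=B main=C]
After op 5 (checkout): HEAD=main@C [fix=B main=C]
After op 6 (reset): HEAD=main@B [fix=B main=B]
After op 7 (reset): HEAD=main@C [fix=B main=C]
ancestors(fix=B): ['A', 'B']
ancestors(main=C): ['A', 'B', 'C']
common: ['A', 'B']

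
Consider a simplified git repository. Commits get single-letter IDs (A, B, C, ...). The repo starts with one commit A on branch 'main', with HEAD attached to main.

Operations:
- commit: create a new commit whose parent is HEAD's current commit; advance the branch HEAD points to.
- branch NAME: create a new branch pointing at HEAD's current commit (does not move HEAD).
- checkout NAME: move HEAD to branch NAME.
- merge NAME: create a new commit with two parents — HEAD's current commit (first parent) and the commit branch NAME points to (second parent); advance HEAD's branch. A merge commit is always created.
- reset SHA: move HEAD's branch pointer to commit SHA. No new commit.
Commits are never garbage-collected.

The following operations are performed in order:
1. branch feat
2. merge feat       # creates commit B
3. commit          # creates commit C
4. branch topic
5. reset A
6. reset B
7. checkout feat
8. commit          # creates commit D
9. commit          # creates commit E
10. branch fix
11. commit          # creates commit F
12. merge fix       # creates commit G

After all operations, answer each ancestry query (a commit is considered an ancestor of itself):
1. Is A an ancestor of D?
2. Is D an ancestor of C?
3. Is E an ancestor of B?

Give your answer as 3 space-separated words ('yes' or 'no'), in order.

Answer: yes no no

Derivation:
After op 1 (branch): HEAD=main@A [feat=A main=A]
After op 2 (merge): HEAD=main@B [feat=A main=B]
After op 3 (commit): HEAD=main@C [feat=A main=C]
After op 4 (branch): HEAD=main@C [feat=A main=C topic=C]
After op 5 (reset): HEAD=main@A [feat=A main=A topic=C]
After op 6 (reset): HEAD=main@B [feat=A main=B topic=C]
After op 7 (checkout): HEAD=feat@A [feat=A main=B topic=C]
After op 8 (commit): HEAD=feat@D [feat=D main=B topic=C]
After op 9 (commit): HEAD=feat@E [feat=E main=B topic=C]
After op 10 (branch): HEAD=feat@E [feat=E fix=E main=B topic=C]
After op 11 (commit): HEAD=feat@F [feat=F fix=E main=B topic=C]
After op 12 (merge): HEAD=feat@G [feat=G fix=E main=B topic=C]
ancestors(D) = {A,D}; A in? yes
ancestors(C) = {A,B,C}; D in? no
ancestors(B) = {A,B}; E in? no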